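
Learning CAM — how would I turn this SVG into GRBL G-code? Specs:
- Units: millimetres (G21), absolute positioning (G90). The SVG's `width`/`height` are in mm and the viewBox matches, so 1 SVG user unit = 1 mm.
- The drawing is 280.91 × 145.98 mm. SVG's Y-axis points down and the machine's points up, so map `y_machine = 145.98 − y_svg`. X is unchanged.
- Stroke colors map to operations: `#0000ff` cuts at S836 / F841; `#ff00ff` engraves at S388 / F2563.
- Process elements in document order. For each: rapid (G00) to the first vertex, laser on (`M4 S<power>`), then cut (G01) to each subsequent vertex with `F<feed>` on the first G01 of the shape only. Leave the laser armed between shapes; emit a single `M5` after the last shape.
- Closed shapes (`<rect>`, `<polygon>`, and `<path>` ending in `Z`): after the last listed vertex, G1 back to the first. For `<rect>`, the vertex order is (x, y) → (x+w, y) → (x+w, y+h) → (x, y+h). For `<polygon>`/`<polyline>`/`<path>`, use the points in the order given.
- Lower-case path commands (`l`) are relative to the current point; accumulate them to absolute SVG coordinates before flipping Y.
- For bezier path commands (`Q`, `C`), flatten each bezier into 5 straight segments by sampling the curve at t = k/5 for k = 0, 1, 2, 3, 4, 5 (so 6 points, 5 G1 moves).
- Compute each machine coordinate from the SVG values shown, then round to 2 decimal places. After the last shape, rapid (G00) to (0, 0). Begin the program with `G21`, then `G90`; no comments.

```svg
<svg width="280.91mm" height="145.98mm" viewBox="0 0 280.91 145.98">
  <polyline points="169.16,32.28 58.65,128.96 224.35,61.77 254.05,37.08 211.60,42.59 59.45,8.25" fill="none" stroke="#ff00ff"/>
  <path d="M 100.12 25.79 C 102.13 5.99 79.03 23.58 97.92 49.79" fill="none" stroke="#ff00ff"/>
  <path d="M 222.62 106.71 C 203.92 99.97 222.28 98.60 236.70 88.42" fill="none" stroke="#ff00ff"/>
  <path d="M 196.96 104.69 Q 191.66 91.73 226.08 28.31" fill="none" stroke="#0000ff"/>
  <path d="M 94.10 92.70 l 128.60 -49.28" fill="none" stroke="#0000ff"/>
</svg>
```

Since the viewBox matches the mm dimensions, user units are millimetres directly. The only transform is the Y-flip y_m = 145.98 − y_svg.

Shape 1 is a open polyline drawn with `<polyline>`. Its stroke #ff00ff means engrave at S388, F2563. After flipping Y the toolpath is (169.16,113.70) → (58.65,17.02) → (224.35,84.21) → (254.05,108.90) → (211.60,103.39) → (59.45,137.73).

Shape 2 is a cubic bezier drawn with `<path>`. Its stroke #ff00ff means engrave at S388, F2563. After flipping Y the toolpath is (100.12,120.19) → (98.85,127.81) → (94.77,127.84) → (91.11,121.66) → (91.09,110.65) → (97.92,96.19).

Shape 3 is a cubic bezier drawn with `<path>`. Its stroke #ff00ff means engrave at S388, F2563. After flipping Y the toolpath is (222.62,39.27) → (215.52,42.78) → (215.34,45.69) → (220.13,48.67) → (227.90,52.40) → (236.70,57.56).

Shape 4 is a quadratic bezier drawn with `<path>`. Its stroke #0000ff means cut at S836, F841. After flipping Y the toolpath is (196.96,41.29) → (196.43,48.49) → (199.08,59.73) → (204.90,75.01) → (213.90,94.32) → (226.08,117.67).

Shape 5 is a line segment drawn with `<path>`. Its stroke #0000ff means cut at S836, F841. After flipping Y the toolpath is (94.10,53.28) → (222.70,102.56).

G21
G90
G00 X169.16 Y113.70
M4 S388
G01 X58.65 Y17.02 F2563
G01 X224.35 Y84.21
G01 X254.05 Y108.90
G01 X211.60 Y103.39
G01 X59.45 Y137.73
G00 X100.12 Y120.19
M4 S388
G01 X98.85 Y127.81 F2563
G01 X94.77 Y127.84
G01 X91.11 Y121.66
G01 X91.09 Y110.65
G01 X97.92 Y96.19
G00 X222.62 Y39.27
M4 S388
G01 X215.52 Y42.78 F2563
G01 X215.34 Y45.69
G01 X220.13 Y48.67
G01 X227.90 Y52.40
G01 X236.70 Y57.56
G00 X196.96 Y41.29
M4 S836
G01 X196.43 Y48.49 F841
G01 X199.08 Y59.73
G01 X204.90 Y75.01
G01 X213.90 Y94.32
G01 X226.08 Y117.67
G00 X94.10 Y53.28
M4 S836
G01 X222.70 Y102.56 F841
M5
G00 X0.00 Y0.00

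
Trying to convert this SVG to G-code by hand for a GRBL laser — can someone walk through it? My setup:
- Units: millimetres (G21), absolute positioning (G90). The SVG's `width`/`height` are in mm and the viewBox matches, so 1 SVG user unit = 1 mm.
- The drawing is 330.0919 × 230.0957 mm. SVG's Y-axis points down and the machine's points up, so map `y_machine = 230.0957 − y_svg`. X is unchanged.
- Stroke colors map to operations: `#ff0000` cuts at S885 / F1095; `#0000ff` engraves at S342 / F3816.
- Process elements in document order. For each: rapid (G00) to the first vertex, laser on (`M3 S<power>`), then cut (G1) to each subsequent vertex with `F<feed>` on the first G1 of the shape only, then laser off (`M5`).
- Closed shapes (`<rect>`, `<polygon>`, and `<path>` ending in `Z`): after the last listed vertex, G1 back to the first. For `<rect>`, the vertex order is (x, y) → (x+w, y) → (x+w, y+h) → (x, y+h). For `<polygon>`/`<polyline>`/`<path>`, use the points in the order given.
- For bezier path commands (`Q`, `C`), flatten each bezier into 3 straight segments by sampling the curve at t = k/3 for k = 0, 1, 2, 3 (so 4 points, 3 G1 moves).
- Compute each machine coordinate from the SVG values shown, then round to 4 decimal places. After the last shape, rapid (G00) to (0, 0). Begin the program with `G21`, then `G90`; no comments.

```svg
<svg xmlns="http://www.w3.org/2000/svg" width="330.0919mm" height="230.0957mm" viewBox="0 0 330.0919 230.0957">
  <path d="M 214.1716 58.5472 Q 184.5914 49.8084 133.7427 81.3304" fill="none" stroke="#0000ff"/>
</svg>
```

G21
G90
G00 X214.1716 Y171.5485
M3 S342
G1 X192.0883 Y172.9009 F3816
G1 X165.2787 Y165.3065
G1 X133.7427 Y148.7653
M5
G00 X0.0000 Y0.0000

Since the viewBox matches the mm dimensions, user units are millimetres directly. The only transform is the Y-flip y_m = 230.0957 − y_svg.

Shape 1 is a quadratic bezier drawn with `<path>`. Its stroke #0000ff means engrave at S342, F3816. After flipping Y the toolpath is (214.1716,171.5485) → (192.0883,172.9009) → (165.2787,165.3065) → (133.7427,148.7653).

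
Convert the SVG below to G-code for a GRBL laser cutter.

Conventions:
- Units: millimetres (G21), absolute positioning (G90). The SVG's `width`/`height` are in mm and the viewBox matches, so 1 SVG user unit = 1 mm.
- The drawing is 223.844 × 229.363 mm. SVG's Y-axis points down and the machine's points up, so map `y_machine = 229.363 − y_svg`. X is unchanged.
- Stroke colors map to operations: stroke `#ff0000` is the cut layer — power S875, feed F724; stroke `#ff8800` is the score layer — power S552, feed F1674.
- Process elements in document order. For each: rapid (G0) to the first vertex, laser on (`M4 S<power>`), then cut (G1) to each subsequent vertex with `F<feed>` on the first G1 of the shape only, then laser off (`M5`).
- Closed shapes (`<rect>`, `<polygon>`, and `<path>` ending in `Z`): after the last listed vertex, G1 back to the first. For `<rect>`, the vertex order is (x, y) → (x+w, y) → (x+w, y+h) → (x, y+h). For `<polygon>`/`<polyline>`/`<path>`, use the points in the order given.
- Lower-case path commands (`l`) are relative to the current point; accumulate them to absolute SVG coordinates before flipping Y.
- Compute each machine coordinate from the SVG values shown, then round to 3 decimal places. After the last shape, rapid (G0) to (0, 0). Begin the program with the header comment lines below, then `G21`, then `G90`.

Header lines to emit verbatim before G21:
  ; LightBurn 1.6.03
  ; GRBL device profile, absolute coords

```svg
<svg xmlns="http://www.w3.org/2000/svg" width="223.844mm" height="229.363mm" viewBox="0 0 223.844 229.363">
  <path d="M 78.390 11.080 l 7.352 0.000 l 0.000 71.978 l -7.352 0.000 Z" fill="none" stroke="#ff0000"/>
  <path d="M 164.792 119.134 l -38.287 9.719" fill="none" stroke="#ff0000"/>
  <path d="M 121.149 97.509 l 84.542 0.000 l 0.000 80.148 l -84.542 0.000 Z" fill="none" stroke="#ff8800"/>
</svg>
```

Since the viewBox matches the mm dimensions, user units are millimetres directly. The only transform is the Y-flip y_m = 229.363 − y_svg.

Shape 1 is a rectangle drawn with `<path>`. Its stroke #ff0000 means cut at S875, F724. After flipping Y the toolpath is (78.390,218.283) → (85.742,218.283) → (85.742,146.305) → (78.390,146.305) → (78.390,218.283), returning to the start.

Shape 2 is a line segment drawn with `<path>`. Its stroke #ff0000 means cut at S875, F724. After flipping Y the toolpath is (164.792,110.229) → (126.505,100.510).

Shape 3 is a rectangle drawn with `<path>`. Its stroke #ff8800 means score at S552, F1674. After flipping Y the toolpath is (121.149,131.854) → (205.691,131.854) → (205.691,51.706) → (121.149,51.706) → (121.149,131.854), returning to the start.

; LightBurn 1.6.03
; GRBL device profile, absolute coords
G21
G90
G0 X78.390 Y218.283
M4 S875
G1 X85.742 Y218.283 F724
G1 X85.742 Y146.305
G1 X78.390 Y146.305
G1 X78.390 Y218.283
M5
G0 X164.792 Y110.229
M4 S875
G1 X126.505 Y100.510 F724
M5
G0 X121.149 Y131.854
M4 S552
G1 X205.691 Y131.854 F1674
G1 X205.691 Y51.706
G1 X121.149 Y51.706
G1 X121.149 Y131.854
M5
G0 X0.000 Y0.000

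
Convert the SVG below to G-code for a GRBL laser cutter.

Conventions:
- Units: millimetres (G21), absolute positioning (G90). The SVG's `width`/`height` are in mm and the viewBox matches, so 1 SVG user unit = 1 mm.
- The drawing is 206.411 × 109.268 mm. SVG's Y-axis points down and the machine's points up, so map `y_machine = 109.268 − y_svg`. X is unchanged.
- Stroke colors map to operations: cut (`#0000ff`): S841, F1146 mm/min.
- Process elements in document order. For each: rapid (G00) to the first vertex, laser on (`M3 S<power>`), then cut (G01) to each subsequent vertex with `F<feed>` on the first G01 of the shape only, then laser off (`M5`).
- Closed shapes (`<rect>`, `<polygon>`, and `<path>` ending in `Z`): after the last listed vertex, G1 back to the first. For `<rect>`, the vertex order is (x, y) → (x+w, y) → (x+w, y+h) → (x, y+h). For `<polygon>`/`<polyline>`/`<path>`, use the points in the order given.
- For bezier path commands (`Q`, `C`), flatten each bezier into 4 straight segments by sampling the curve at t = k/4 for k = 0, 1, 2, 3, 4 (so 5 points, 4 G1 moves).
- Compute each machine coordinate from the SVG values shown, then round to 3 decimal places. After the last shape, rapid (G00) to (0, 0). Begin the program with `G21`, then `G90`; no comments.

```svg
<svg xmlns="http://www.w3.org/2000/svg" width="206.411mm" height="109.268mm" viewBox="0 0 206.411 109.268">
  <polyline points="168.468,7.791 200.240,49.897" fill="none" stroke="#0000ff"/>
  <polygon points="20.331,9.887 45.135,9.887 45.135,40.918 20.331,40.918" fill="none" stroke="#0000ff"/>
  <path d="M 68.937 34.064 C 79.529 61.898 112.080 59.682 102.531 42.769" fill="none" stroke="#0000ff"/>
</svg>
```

G21
G90
G00 X168.468 Y101.477
M3 S841
G01 X200.240 Y59.371 F1146
M5
G00 X20.331 Y99.381
M3 S841
G01 X45.135 Y99.381 F1146
G01 X45.135 Y68.350
G01 X20.331 Y68.350
G01 X20.331 Y99.381
M5
G00 X68.937 Y75.204
M3 S841
G01 X79.997 Y59.723 F1146
G01 X93.287 Y54.071
G01 X102.800 Y56.810
G01 X102.531 Y66.499
M5
G00 X0.000 Y0.000

Since the viewBox matches the mm dimensions, user units are millimetres directly. The only transform is the Y-flip y_m = 109.268 − y_svg.

Shape 1 is a line segment drawn with `<polyline>`. Its stroke #0000ff means cut at S841, F1146. After flipping Y the toolpath is (168.468,101.477) → (200.240,59.371).

Shape 2 is a rectangle drawn with `<polygon>`. Its stroke #0000ff means cut at S841, F1146. After flipping Y the toolpath is (20.331,99.381) → (45.135,99.381) → (45.135,68.350) → (20.331,68.350) → (20.331,99.381), returning to the start.

Shape 3 is a cubic bezier drawn with `<path>`. Its stroke #0000ff means cut at S841, F1146. After flipping Y the toolpath is (68.937,75.204) → (79.997,59.723) → (93.287,54.071) → (102.800,56.810) → (102.531,66.499).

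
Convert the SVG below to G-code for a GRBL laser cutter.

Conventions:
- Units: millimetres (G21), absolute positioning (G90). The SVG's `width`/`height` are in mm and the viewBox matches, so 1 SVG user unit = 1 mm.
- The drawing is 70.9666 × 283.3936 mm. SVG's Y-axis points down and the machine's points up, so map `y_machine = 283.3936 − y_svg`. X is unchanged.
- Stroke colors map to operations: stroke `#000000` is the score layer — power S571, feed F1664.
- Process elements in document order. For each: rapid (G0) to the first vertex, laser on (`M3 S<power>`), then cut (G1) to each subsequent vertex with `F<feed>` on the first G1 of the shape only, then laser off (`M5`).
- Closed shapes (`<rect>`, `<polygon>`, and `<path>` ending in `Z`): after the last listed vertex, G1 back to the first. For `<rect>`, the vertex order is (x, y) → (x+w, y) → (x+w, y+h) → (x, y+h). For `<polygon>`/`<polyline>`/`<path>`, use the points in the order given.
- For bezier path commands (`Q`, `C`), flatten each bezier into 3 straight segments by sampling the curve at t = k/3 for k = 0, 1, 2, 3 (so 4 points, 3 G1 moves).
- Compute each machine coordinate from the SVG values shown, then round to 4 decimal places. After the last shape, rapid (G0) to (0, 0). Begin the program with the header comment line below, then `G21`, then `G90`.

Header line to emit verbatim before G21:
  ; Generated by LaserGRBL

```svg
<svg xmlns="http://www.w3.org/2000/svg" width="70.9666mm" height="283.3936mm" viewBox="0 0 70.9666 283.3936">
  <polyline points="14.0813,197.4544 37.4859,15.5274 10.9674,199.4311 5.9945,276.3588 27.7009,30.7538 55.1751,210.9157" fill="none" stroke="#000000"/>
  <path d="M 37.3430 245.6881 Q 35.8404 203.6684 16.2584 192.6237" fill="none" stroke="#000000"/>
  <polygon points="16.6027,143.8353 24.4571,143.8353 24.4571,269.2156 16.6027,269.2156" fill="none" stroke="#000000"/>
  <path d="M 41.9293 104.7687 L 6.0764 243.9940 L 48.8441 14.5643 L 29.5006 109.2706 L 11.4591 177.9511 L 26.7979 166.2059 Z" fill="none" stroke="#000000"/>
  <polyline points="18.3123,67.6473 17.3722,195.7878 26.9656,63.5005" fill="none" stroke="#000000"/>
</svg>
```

1 u = 1 mm; y_m = 283.3936 − y.

[1] `<polyline>` open polyline, #000000→score S571 F1664: (14.0813,85.9392) → (37.4859,267.8662) → (10.9674,83.9625) → (5.9945,7.0348) → (27.7009,252.6398) → (55.1751,72.4779)

[2] `<path>` quadratic bezier, #000000→score S571 F1664: (37.3430,37.7055) → (34.3324,62.2770) → (27.3042,79.9651) → (16.2584,90.7699)

[3] `<polygon>` rectangle, #000000→score S571 F1664: (16.6027,139.5583) → (24.4571,139.5583) → (24.4571,14.1780) → (16.6027,14.1780) → (16.6027,139.5583) (closed)

[4] `<path>` closed polygon, #000000→score S571 F1664: (41.9293,178.6249) → (6.0764,39.3996) → (48.8441,268.8293) → (29.5006,174.1230) → (11.4591,105.4425) → (26.7979,117.1877) → (41.9293,178.6249) (closed)

[5] `<polyline>` open polyline, #000000→score S571 F1664: (18.3123,215.7463) → (17.3722,87.6058) → (26.9656,219.8931)

; Generated by LaserGRBL
G21
G90
G0 X14.0813 Y85.9392
M3 S571
G1 X37.4859 Y267.8662 F1664
G1 X10.9674 Y83.9625
G1 X5.9945 Y7.0348
G1 X27.7009 Y252.6398
G1 X55.1751 Y72.4779
M5
G0 X37.3430 Y37.7055
M3 S571
G1 X34.3324 Y62.2770 F1664
G1 X27.3042 Y79.9651
G1 X16.2584 Y90.7699
M5
G0 X16.6027 Y139.5583
M3 S571
G1 X24.4571 Y139.5583 F1664
G1 X24.4571 Y14.1780
G1 X16.6027 Y14.1780
G1 X16.6027 Y139.5583
M5
G0 X41.9293 Y178.6249
M3 S571
G1 X6.0764 Y39.3996 F1664
G1 X48.8441 Y268.8293
G1 X29.5006 Y174.1230
G1 X11.4591 Y105.4425
G1 X26.7979 Y117.1877
G1 X41.9293 Y178.6249
M5
G0 X18.3123 Y215.7463
M3 S571
G1 X17.3722 Y87.6058 F1664
G1 X26.9656 Y219.8931
M5
G0 X0.0000 Y0.0000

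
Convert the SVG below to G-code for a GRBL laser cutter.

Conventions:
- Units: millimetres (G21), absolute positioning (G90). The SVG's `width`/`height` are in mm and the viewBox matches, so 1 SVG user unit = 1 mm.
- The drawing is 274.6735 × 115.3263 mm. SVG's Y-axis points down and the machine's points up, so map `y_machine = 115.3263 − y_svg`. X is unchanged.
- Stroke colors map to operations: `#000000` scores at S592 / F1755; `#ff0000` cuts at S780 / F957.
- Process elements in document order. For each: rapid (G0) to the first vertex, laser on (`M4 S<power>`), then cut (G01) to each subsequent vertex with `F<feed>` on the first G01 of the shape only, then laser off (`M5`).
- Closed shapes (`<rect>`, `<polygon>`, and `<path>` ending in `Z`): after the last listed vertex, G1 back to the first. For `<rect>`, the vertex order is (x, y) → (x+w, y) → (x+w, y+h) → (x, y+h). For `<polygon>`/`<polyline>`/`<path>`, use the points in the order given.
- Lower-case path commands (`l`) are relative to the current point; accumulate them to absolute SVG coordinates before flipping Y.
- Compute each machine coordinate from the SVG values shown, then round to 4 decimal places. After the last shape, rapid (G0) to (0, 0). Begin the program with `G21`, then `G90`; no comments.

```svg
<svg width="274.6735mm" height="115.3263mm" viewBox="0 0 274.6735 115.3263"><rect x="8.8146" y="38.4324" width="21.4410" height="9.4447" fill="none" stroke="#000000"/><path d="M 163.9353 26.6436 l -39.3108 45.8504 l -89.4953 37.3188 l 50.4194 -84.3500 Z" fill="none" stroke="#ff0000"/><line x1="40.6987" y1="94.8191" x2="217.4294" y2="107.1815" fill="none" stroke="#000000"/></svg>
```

Since the viewBox matches the mm dimensions, user units are millimetres directly. The only transform is the Y-flip y_m = 115.3263 − y_svg.

Shape 1 is a rectangle drawn with `<rect>`. Its stroke #000000 means score at S592, F1755. After flipping Y the toolpath is (8.8146,76.8939) → (30.2556,76.8939) → (30.2556,67.4492) → (8.8146,67.4492) → (8.8146,76.8939), returning to the start.

Shape 2 is a closed polygon drawn with `<path>`. Its stroke #ff0000 means cut at S780, F957. After flipping Y the toolpath is (163.9353,88.6827) → (124.6245,42.8323) → (35.1292,5.5135) → (85.5486,89.8635) → (163.9353,88.6827), returning to the start.

Shape 3 is a line segment drawn with `<line>`. Its stroke #000000 means score at S592, F1755. After flipping Y the toolpath is (40.6987,20.5072) → (217.4294,8.1448).

G21
G90
G0 X8.8146 Y76.8939
M4 S592
G01 X30.2556 Y76.8939 F1755
G01 X30.2556 Y67.4492
G01 X8.8146 Y67.4492
G01 X8.8146 Y76.8939
M5
G0 X163.9353 Y88.6827
M4 S780
G01 X124.6245 Y42.8323 F957
G01 X35.1292 Y5.5135
G01 X85.5486 Y89.8635
G01 X163.9353 Y88.6827
M5
G0 X40.6987 Y20.5072
M4 S592
G01 X217.4294 Y8.1448 F1755
M5
G0 X0.0000 Y0.0000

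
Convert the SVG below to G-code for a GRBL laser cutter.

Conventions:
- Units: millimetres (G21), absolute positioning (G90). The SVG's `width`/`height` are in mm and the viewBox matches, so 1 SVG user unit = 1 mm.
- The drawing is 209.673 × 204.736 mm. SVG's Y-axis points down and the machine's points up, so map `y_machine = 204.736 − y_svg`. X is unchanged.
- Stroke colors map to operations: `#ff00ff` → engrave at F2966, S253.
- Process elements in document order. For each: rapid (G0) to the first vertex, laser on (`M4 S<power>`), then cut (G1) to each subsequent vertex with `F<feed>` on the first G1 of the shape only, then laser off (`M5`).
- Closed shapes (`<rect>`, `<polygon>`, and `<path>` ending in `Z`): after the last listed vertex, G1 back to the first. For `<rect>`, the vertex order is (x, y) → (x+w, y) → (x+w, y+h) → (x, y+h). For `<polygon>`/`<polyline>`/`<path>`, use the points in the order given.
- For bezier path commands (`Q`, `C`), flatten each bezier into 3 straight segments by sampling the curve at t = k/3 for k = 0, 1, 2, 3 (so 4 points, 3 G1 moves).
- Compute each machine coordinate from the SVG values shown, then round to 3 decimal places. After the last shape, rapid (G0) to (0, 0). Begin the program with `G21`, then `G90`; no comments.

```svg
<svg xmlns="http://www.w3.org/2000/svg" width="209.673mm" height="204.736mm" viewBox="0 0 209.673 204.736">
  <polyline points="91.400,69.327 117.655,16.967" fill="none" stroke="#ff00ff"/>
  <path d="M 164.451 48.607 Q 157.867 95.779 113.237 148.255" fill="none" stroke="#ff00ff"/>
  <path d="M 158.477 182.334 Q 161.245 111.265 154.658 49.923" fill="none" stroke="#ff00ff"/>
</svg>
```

G21
G90
G0 X91.400 Y135.409
M4 S253
G1 X117.655 Y187.769 F2966
M5
G0 X164.451 Y156.129
M4 S253
G1 X155.834 Y124.092 F2966
G1 X138.763 Y90.876
G1 X113.237 Y56.481
M5
G0 X158.477 Y22.402
M4 S253
G1 X159.283 Y68.701 F2966
G1 X158.010 Y112.838
G1 X154.658 Y154.813
M5
G0 X0.000 Y0.000

1 u = 1 mm; y_m = 204.736 − y.

[1] `<polyline>` line segment, #ff00ff→engrave S253 F2966: (91.400,135.409) → (117.655,187.769)

[2] `<path>` quadratic bezier, #ff00ff→engrave S253 F2966: (164.451,156.129) → (155.834,124.092) → (138.763,90.876) → (113.237,56.481)

[3] `<path>` quadratic bezier, #ff00ff→engrave S253 F2966: (158.477,22.402) → (159.283,68.701) → (158.010,112.838) → (154.658,154.813)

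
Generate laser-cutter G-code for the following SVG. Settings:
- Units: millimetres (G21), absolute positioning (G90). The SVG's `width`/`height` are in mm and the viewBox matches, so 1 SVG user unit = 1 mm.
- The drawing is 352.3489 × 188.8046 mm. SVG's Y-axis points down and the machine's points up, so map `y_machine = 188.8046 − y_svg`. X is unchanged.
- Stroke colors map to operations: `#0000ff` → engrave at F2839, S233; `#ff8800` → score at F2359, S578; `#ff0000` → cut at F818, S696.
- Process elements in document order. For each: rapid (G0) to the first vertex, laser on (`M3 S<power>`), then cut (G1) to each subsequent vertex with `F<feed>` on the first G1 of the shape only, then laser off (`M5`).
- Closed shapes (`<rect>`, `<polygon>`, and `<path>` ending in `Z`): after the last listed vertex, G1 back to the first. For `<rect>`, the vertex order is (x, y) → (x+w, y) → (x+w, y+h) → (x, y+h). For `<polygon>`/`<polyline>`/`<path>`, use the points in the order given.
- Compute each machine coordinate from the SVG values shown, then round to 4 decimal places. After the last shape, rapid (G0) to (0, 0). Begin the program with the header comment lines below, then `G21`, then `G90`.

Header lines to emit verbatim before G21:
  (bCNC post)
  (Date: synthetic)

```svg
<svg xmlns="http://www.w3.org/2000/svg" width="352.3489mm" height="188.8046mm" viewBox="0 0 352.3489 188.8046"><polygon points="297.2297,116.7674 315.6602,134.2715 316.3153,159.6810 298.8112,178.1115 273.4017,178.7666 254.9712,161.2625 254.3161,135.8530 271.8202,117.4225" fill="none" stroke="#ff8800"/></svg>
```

(bCNC post)
(Date: synthetic)
G21
G90
G0 X297.2297 Y72.0372
M3 S578
G1 X315.6602 Y54.5331 F2359
G1 X316.3153 Y29.1236
G1 X298.8112 Y10.6931
G1 X273.4017 Y10.0380
G1 X254.9712 Y27.5421
G1 X254.3161 Y52.9516
G1 X271.8202 Y71.3821
G1 X297.2297 Y72.0372
M5
G0 X0.0000 Y0.0000

Since the viewBox matches the mm dimensions, user units are millimetres directly. The only transform is the Y-flip y_m = 188.8046 − y_svg.

Shape 1 is a regular polygon drawn with `<polygon>`. Its stroke #ff8800 means score at S578, F2359. After flipping Y the toolpath is (297.2297,72.0372) → (315.6602,54.5331) → (316.3153,29.1236) → (298.8112,10.6931) → (273.4017,10.0380) → (254.9712,27.5421) → (254.3161,52.9516) → (271.8202,71.3821) → (297.2297,72.0372), returning to the start.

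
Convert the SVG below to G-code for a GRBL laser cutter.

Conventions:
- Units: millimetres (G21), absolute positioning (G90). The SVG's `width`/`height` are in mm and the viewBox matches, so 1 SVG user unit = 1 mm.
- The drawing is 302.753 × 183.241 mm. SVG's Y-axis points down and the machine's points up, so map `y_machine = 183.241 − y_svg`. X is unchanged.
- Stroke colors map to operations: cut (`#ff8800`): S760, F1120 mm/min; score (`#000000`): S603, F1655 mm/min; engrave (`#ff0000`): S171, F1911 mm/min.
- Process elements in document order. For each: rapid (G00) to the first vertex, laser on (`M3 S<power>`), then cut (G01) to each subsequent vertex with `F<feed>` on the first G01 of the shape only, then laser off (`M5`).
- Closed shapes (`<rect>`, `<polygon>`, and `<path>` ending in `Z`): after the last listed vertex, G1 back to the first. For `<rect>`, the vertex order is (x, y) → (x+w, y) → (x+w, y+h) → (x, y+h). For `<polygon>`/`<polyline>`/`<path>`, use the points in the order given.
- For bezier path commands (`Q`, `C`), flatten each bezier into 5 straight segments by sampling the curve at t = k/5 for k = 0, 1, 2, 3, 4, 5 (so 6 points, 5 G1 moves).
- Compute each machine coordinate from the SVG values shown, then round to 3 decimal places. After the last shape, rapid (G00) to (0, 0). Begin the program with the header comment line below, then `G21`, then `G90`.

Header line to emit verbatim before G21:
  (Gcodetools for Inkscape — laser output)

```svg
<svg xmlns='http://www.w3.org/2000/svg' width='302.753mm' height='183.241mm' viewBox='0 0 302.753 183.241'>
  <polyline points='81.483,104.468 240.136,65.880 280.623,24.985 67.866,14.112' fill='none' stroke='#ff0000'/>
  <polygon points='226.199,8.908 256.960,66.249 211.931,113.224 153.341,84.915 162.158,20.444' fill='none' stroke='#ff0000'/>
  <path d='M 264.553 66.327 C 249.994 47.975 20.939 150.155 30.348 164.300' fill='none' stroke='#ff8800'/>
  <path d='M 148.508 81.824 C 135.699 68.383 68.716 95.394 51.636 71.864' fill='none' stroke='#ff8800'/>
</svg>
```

(Gcodetools for Inkscape — laser output)
G21
G90
G00 X81.483 Y78.773
M3 S171
G01 X240.136 Y117.361 F1911
G01 X280.623 Y158.256
G01 X67.866 Y169.129
M5
G00 X226.199 Y174.333
M3 S171
G01 X256.960 Y116.992 F1911
G01 X211.931 Y70.017
G01 X153.341 Y98.326
G01 X162.158 Y162.797
G01 X226.199 Y174.333
M5
G00 X264.553 Y116.914
M3 S760
G01 X233.702 Y115.130 F1120
G01 X173.114 Y94.429
G01 X104.530 Y64.824
G01 X49.695 Y36.324
G01 X30.348 Y18.941
M5
G00 X148.508 Y101.417
M3 S760
G01 X135.154 Y105.355 F1120
G01 X113.795 Y103.953
G01 X89.425 Y101.577
G01 X67.040 Y102.596
G01 X51.636 Y111.377
M5
G00 X0.000 Y0.000

viewBox `0 0 302.753 183.241` with mm width/height → 1 unit = 1 mm. Flip: y_m = 183.241 − y_svg.

**Shape 1** — `<polyline>` open polyline, stroke `#ff0000` → engrave (S171, F1911). Machine vertices: (81.483,78.773) → (240.136,117.361) → (280.623,158.256) → (67.866,169.129). Open path.

**Shape 2** — `<polygon>` regular polygon, stroke `#ff0000` → engrave (S171, F1911). Machine vertices: (226.199,174.333) → (256.960,116.992) → (211.931,70.017) → (153.341,98.326) → (162.158,162.797) → (226.199,174.333). Closed: final G1 returns to the first vertex.

**Shape 3** — `<path>` cubic bezier, stroke `#ff8800` → cut (S760, F1120). Control points (SVG): P0=(264.553,66.327), P1=(249.994,47.975), P2=(20.939,150.155), P3=(30.348,164.300); sampled at t=k/5. Machine vertices: (264.553,116.914) → (233.702,115.130) → (173.114,94.429) → (104.530,64.824) → (49.695,36.324) → (30.348,18.941). Open path.

**Shape 4** — `<path>` cubic bezier, stroke `#ff8800` → cut (S760, F1120). Control points (SVG): P0=(148.508,81.824), P1=(135.699,68.383), P2=(68.716,95.394), P3=(51.636,71.864); sampled at t=k/5. Machine vertices: (148.508,101.417) → (135.154,105.355) → (113.795,103.953) → (89.425,101.577) → (67.040,102.596) → (51.636,111.377). Open path.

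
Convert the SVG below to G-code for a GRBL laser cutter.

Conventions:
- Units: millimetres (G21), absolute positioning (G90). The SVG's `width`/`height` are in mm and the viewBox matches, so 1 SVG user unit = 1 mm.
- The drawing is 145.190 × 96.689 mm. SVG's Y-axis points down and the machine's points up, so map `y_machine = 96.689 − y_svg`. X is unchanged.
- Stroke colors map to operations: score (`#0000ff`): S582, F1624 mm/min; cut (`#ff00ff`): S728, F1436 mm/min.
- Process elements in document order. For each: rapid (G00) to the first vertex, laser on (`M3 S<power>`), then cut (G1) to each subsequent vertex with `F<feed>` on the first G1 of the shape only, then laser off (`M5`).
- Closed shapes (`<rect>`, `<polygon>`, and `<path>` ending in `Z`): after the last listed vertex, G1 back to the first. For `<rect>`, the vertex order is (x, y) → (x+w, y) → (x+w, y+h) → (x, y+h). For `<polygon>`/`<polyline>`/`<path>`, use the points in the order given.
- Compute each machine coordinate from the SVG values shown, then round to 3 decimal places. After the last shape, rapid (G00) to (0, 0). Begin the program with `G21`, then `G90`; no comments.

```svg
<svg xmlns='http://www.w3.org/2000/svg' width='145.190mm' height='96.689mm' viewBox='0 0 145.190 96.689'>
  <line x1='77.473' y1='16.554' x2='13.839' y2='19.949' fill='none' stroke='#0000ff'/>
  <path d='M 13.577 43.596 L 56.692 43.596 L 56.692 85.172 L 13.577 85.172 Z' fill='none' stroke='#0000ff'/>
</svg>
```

viewBox `0 0 145.190 96.689` with mm width/height → 1 unit = 1 mm. Flip: y_m = 96.689 − y_svg.

**Shape 1** — `<line>` line segment, stroke `#0000ff` → score (S582, F1624). Machine vertices: (77.473,80.135) → (13.839,76.740). Open path.

**Shape 2** — `<path>` rectangle, stroke `#0000ff` → score (S582, F1624). Machine vertices: (13.577,53.093) → (56.692,53.093) → (56.692,11.517) → (13.577,11.517) → (13.577,53.093). Closed: final G1 returns to the first vertex.

G21
G90
G00 X77.473 Y80.135
M3 S582
G1 X13.839 Y76.740 F1624
M5
G00 X13.577 Y53.093
M3 S582
G1 X56.692 Y53.093 F1624
G1 X56.692 Y11.517
G1 X13.577 Y11.517
G1 X13.577 Y53.093
M5
G00 X0.000 Y0.000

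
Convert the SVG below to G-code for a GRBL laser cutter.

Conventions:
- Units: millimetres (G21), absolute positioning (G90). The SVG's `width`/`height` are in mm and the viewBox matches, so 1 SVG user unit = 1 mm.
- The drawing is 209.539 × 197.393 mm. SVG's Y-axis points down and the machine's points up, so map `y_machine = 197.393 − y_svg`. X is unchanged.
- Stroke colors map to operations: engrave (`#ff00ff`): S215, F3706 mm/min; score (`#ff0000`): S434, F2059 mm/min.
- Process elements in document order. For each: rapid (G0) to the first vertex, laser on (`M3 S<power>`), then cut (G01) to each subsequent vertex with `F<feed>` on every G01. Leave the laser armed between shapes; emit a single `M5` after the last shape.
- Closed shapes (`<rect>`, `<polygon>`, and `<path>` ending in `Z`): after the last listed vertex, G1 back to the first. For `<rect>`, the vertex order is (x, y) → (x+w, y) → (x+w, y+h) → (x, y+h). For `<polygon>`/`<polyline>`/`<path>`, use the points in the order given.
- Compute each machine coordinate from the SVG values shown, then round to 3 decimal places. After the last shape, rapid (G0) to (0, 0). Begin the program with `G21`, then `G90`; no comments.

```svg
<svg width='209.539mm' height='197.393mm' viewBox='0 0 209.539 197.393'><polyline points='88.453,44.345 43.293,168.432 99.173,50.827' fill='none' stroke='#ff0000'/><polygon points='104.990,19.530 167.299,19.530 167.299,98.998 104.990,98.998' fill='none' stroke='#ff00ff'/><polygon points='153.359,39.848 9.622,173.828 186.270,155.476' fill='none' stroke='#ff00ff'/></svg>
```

viewBox `0 0 209.539 197.393` with mm width/height → 1 unit = 1 mm. Flip: y_m = 197.393 − y_svg.

**Shape 1** — `<polyline>` open polyline, stroke `#ff0000` → score (S434, F2059). Machine vertices: (88.453,153.048) → (43.293,28.961) → (99.173,146.566). Open path.

**Shape 2** — `<polygon>` rectangle, stroke `#ff00ff` → engrave (S215, F3706). Machine vertices: (104.990,177.863) → (167.299,177.863) → (167.299,98.395) → (104.990,98.395) → (104.990,177.863). Closed: final G1 returns to the first vertex.

**Shape 3** — `<polygon>` closed polygon, stroke `#ff00ff` → engrave (S215, F3706). Machine vertices: (153.359,157.545) → (9.622,23.565) → (186.270,41.917) → (153.359,157.545). Closed: final G1 returns to the first vertex.

G21
G90
G0 X88.453 Y153.048
M3 S434
G01 X43.293 Y28.961 F2059
G01 X99.173 Y146.566 F2059
G0 X104.990 Y177.863
M3 S215
G01 X167.299 Y177.863 F3706
G01 X167.299 Y98.395 F3706
G01 X104.990 Y98.395 F3706
G01 X104.990 Y177.863 F3706
G0 X153.359 Y157.545
M3 S215
G01 X9.622 Y23.565 F3706
G01 X186.270 Y41.917 F3706
G01 X153.359 Y157.545 F3706
M5
G0 X0.000 Y0.000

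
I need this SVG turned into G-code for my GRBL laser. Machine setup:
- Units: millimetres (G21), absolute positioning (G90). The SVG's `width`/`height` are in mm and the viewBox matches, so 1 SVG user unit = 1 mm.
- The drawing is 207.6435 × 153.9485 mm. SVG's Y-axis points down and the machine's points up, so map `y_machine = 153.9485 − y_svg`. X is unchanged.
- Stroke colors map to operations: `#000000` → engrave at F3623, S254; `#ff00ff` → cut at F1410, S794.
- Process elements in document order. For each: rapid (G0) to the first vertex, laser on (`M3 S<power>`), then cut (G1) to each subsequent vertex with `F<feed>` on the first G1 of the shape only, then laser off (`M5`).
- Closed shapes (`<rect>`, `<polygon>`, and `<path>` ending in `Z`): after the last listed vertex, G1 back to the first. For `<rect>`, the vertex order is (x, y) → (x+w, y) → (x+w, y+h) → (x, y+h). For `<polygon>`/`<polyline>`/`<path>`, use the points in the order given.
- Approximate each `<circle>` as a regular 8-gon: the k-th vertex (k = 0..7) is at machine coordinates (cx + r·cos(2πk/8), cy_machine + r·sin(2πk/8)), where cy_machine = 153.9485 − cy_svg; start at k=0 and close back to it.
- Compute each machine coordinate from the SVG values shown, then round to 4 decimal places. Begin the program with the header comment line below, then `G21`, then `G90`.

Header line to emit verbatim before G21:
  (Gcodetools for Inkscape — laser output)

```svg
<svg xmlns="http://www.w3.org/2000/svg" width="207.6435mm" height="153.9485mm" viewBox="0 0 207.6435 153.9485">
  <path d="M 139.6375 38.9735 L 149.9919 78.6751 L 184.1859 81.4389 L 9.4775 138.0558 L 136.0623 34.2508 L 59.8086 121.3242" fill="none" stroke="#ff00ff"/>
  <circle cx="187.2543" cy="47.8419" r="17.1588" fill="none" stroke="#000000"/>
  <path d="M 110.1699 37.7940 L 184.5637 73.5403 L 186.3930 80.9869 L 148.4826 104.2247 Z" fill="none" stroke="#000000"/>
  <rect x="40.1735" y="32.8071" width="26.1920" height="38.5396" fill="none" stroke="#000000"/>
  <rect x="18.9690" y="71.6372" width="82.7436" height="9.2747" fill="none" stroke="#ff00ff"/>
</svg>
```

Since the viewBox matches the mm dimensions, user units are millimetres directly. The only transform is the Y-flip y_m = 153.9485 − y_svg.

Shape 1 is a open polyline drawn with `<path>`. Its stroke #ff00ff means cut at S794, F1410. After flipping Y the toolpath is (139.6375,114.9750) → (149.9919,75.2734) → (184.1859,72.5096) → (9.4775,15.8927) → (136.0623,119.6977) → (59.8086,32.6243).

Shape 2 is a circle drawn with `<circle>`. Its stroke #000000 means engrave at S254, F3623. After flipping Y the toolpath is (204.4131,106.1066) → (199.3874,118.2397) → (187.2543,123.2654) → (175.1212,118.2397) → (170.0955,106.1066) → (175.1212,93.9735) → (187.2543,88.9478) → (199.3874,93.9735) → (204.4131,106.1066), returning to the start.

Shape 3 is a closed polygon drawn with `<path>`. Its stroke #000000 means engrave at S254, F3623. After flipping Y the toolpath is (110.1699,116.1545) → (184.5637,80.4082) → (186.3930,72.9616) → (148.4826,49.7238) → (110.1699,116.1545), returning to the start.

Shape 4 is a rectangle drawn with `<rect>`. Its stroke #000000 means engrave at S254, F3623. After flipping Y the toolpath is (40.1735,121.1414) → (66.3655,121.1414) → (66.3655,82.6018) → (40.1735,82.6018) → (40.1735,121.1414), returning to the start.

Shape 5 is a rectangle drawn with `<rect>`. Its stroke #ff00ff means cut at S794, F1410. After flipping Y the toolpath is (18.9690,82.3113) → (101.7126,82.3113) → (101.7126,73.0366) → (18.9690,73.0366) → (18.9690,82.3113), returning to the start.

(Gcodetools for Inkscape — laser output)
G21
G90
G0 X139.6375 Y114.9750
M3 S794
G1 X149.9919 Y75.2734 F1410
G1 X184.1859 Y72.5096
G1 X9.4775 Y15.8927
G1 X136.0623 Y119.6977
G1 X59.8086 Y32.6243
M5
G0 X204.4131 Y106.1066
M3 S254
G1 X199.3874 Y118.2397 F3623
G1 X187.2543 Y123.2654
G1 X175.1212 Y118.2397
G1 X170.0955 Y106.1066
G1 X175.1212 Y93.9735
G1 X187.2543 Y88.9478
G1 X199.3874 Y93.9735
G1 X204.4131 Y106.1066
M5
G0 X110.1699 Y116.1545
M3 S254
G1 X184.5637 Y80.4082 F3623
G1 X186.3930 Y72.9616
G1 X148.4826 Y49.7238
G1 X110.1699 Y116.1545
M5
G0 X40.1735 Y121.1414
M3 S254
G1 X66.3655 Y121.1414 F3623
G1 X66.3655 Y82.6018
G1 X40.1735 Y82.6018
G1 X40.1735 Y121.1414
M5
G0 X18.9690 Y82.3113
M3 S794
G1 X101.7126 Y82.3113 F1410
G1 X101.7126 Y73.0366
G1 X18.9690 Y73.0366
G1 X18.9690 Y82.3113
M5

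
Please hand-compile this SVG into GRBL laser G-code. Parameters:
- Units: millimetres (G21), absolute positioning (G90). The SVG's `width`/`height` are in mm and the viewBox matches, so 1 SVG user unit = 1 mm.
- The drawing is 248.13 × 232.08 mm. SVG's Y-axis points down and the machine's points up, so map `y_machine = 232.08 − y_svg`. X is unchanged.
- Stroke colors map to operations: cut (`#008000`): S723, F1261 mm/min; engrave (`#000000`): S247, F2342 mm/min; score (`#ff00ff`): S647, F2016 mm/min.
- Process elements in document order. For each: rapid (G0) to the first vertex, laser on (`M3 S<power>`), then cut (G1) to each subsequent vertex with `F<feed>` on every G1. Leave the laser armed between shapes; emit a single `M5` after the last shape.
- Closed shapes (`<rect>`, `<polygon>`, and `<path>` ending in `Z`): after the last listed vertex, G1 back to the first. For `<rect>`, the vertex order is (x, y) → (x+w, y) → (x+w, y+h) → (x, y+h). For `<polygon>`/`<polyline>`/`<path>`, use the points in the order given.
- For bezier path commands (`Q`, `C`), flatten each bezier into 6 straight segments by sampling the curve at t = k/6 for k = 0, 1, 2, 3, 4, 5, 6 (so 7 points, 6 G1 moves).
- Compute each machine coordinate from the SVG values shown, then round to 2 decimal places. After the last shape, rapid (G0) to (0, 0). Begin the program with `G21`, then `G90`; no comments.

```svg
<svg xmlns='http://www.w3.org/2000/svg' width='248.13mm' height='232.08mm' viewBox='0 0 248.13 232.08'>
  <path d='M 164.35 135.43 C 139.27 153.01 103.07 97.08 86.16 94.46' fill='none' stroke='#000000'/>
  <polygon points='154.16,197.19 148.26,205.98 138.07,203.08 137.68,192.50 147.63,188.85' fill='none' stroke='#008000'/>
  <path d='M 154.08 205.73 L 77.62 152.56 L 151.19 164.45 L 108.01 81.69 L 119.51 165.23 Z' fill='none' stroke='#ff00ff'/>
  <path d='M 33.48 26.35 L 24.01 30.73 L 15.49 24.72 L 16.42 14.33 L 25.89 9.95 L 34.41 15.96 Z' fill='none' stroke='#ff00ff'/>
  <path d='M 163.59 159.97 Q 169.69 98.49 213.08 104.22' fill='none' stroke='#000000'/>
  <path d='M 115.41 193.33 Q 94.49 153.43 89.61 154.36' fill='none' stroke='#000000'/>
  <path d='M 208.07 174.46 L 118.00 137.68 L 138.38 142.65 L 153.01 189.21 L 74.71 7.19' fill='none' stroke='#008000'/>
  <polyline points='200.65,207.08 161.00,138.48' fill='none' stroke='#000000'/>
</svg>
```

G21
G90
G0 X164.35 Y96.65
M3 S247
G1 X151.02 Y93.40 F2342
G1 X136.69 Y98.88 F2342
G1 X122.19 Y109.56 F2342
G1 X108.37 Y121.93 F2342
G1 X96.08 Y132.45 F2342
G1 X86.16 Y137.62 F2342
G0 X154.16 Y34.89
M3 S723
G1 X148.26 Y26.10 F1261
G1 X138.07 Y29.00 F1261
G1 X137.68 Y39.58 F1261
G1 X147.63 Y43.23 F1261
G1 X154.16 Y34.89 F1261
G0 X154.08 Y26.35
M3 S647
G1 X77.62 Y79.52 F2016
G1 X151.19 Y67.63 F2016
G1 X108.01 Y150.39 F2016
G1 X119.51 Y66.85 F2016
G1 X154.08 Y26.35 F2016
G0 X33.48 Y205.73
M3 S647
G1 X24.01 Y201.35 F2016
G1 X15.49 Y207.36 F2016
G1 X16.42 Y217.75 F2016
G1 X25.89 Y222.13 F2016
G1 X34.41 Y216.12 F2016
G1 X33.48 Y205.73 F2016
G0 X163.59 Y72.11
M3 S247
G1 X166.66 Y90.74 F2342
G1 X171.80 Y105.63 F2342
G1 X179.01 Y116.79 F2342
G1 X188.30 Y124.21 F2342
G1 X199.65 Y127.90 F2342
G1 X213.08 Y127.86 F2342
G0 X115.41 Y38.75
M3 S247
G1 X108.88 Y50.92 F2342
G1 X103.25 Y60.81 F2342
G1 X98.50 Y68.44 F2342
G1 X94.65 Y73.80 F2342
G1 X91.68 Y76.90 F2342
G1 X89.61 Y77.72 F2342
G0 X208.07 Y57.62
M3 S723
G1 X118.00 Y94.40 F1261
G1 X138.38 Y89.43 F1261
G1 X153.01 Y42.87 F1261
G1 X74.71 Y224.89 F1261
G0 X200.65 Y25.00
M3 S247
G1 X161.00 Y93.60 F2342
M5
G0 X0.00 Y0.00

viewBox `0 0 248.13 232.08` with mm width/height → 1 unit = 1 mm. Flip: y_m = 232.08 − y_svg.

**Shape 1** — `<path>` cubic bezier, stroke `#000000` → engrave (S247, F2342). Control points (SVG): P0=(164.35,135.43), P1=(139.27,153.01), P2=(103.07,97.08), P3=(86.16,94.46); sampled at t=k/6. Machine vertices: (164.35,96.65) → (151.02,93.40) → (136.69,98.88) → (122.19,109.56) → (108.37,121.93) → (96.08,132.45) → (86.16,137.62). Open path.

**Shape 2** — `<polygon>` regular polygon, stroke `#008000` → cut (S723, F1261). Machine vertices: (154.16,34.89) → (148.26,26.10) → (138.07,29.00) → (137.68,39.58) → (147.63,43.23) → (154.16,34.89). Closed: final G1 returns to the first vertex.

**Shape 3** — `<path>` closed polygon, stroke `#ff00ff` → score (S647, F2016). Machine vertices: (154.08,26.35) → (77.62,79.52) → (151.19,67.63) → (108.01,150.39) → (119.51,66.85) → (154.08,26.35). Closed: final G1 returns to the first vertex.

**Shape 4** — `<path>` regular polygon, stroke `#ff00ff` → score (S647, F2016). Machine vertices: (33.48,205.73) → (24.01,201.35) → (15.49,207.36) → (16.42,217.75) → (25.89,222.13) → (34.41,216.12) → (33.48,205.73). Closed: final G1 returns to the first vertex.

**Shape 5** — `<path>` quadratic bezier, stroke `#000000` → engrave (S247, F2342). Control points (SVG): P0=(163.59,159.97), P1=(169.69,98.49), P2=(213.08,104.22); sampled at t=k/6. Machine vertices: (163.59,72.11) → (166.66,90.74) → (171.80,105.63) → (179.01,116.79) → (188.30,124.21) → (199.65,127.90) → (213.08,127.86). Open path.

**Shape 6** — `<path>` quadratic bezier, stroke `#000000` → engrave (S247, F2342). Control points (SVG): P0=(115.41,193.33), P1=(94.49,153.43), P2=(89.61,154.36); sampled at t=k/6. Machine vertices: (115.41,38.75) → (108.88,50.92) → (103.25,60.81) → (98.50,68.44) → (94.65,73.80) → (91.68,76.90) → (89.61,77.72). Open path.

**Shape 7** — `<path>` open polyline, stroke `#008000` → cut (S723, F1261). Machine vertices: (208.07,57.62) → (118.00,94.40) → (138.38,89.43) → (153.01,42.87) → (74.71,224.89). Open path.

**Shape 8** — `<polyline>` line segment, stroke `#000000` → engrave (S247, F2342). Machine vertices: (200.65,25.00) → (161.00,93.60). Open path.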